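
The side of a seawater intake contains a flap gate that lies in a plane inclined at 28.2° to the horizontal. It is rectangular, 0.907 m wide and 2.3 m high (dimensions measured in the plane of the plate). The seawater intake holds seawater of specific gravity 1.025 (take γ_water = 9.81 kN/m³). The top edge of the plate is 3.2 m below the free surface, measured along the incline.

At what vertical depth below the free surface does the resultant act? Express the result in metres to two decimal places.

h_p = 2.10 m

γ = 1.025 × 9.81 = 10.05525 kN/m³.
Let θ = 28.2° be the plate's angle to the horizontal; measure y along the incline from where the plane meets the free surface. Vertical depth h = y·sinθ with sinθ = 0.472551.
The centroid lies 2.3/2 = 1.15 m below the top edge, so y_c = 3.2 + 1.15 = 4.35 m and h_c = 4.35 × 0.472551 = 2.0556 m.
A = 0.907 × 2.3 = 2.0861 m².
Resultant F = γ·h_c·A = 10.05525 × 2.0556 × 2.0861 = 43.1188 kN.
I_c = b·h³/12 = 0.907 × 2.3³/12 = 0.919622 m⁴.
Centre of pressure: y_p = y_c + I_c/(y_c·A) = 4.35 + 0.919622/(4.35 × 2.0861) = 4.35 + 0.101341 = 4.45134 m along the plane.
Vertically, h_p = y_p·sinθ = 4.45134 × 0.472551 = 2.10349 m.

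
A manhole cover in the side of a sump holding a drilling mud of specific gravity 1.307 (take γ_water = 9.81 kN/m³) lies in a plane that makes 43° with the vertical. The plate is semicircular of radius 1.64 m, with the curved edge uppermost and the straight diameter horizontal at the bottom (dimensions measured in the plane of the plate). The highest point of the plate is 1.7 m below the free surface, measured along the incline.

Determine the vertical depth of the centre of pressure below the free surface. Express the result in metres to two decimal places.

γ = 1.307 × 9.81 = 12.82167 kN/m³.
The plate makes 43° with the vertical, i.e. θ = 90° − 43° = 47° to the horizontal. Measuring y along the incline from the free-surface line, vertical depth h = y·sinθ with sinθ = 0.731354.
The centroid lies 4r/(3π) = 0.696038 m above the diameter, so r − 4r/(3π) = 1.64 − 0.696038 = 0.943962 m below the topmost point, so y_c = 1.7 + 0.943962 = 2.64396 m and h_c = 2.64396 × 0.731354 = 1.93367 m.
A = πr²/2 = π × 1.64²/2 = 4.22481 m².
Resultant F = γ·h_c·A = 12.82167 × 1.93367 × 4.22481 = 104.745 kN.
I_c = (π/8 − 8/(9π))·r⁴ = 0.109757 × 1.64⁴ = 0.793976 m⁴.
Centre of pressure: y_p = y_c + I_c/(y_c·A) = 2.64396 + 0.793976/(2.64396 × 4.22481) = 2.64396 + 0.0710797 = 2.71504 m along the plane.
Vertically, h_p = y_p·sinθ = 2.71504 × 0.731354 = 1.98566 m.

h_p = 1.99 m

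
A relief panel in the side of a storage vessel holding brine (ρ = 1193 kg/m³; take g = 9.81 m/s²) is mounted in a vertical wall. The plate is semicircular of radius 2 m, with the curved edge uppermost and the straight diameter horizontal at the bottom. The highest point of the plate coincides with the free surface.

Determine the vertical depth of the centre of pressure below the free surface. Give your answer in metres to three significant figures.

h_p = 1.39 m

γ = ρg = 1193 × 9.81 / 1000 = 11.70333 kN/m³.
The centroid lies 4r/(3π) = 0.848826 m above the diameter, so r − 4r/(3π) = 2 − 0.848826 = 1.15117 m below the topmost point, so the centroid depth is h_c = 1.15117 m.
A = πr²/2 = π × 2²/2 = 6.28319 m².
Resultant F = γ·h_c·A = 11.70333 × 1.15117 × 6.28319 = 84.6504 kN.
I_c = (π/8 − 8/(9π))·r⁴ = 0.109757 × 2⁴ = 1.75611 m⁴.
Centre of pressure: y_p = y_c + I_c/(y_c·A) = 1.15117 + 1.75611/(1.15117 × 6.28319) = 1.15117 + 0.242791 = 1.39396 m along the plane.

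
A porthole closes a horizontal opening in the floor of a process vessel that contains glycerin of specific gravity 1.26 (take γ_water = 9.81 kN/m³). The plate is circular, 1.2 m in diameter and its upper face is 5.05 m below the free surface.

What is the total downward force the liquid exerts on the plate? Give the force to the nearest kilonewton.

γ = 1.26 × 9.81 = 12.3606 kN/m³.
The plate is horizontal, so pressure is uniform at p = γ·h = 12.3606 × 5.05 = 62.421 kN/m².
A = π(0.6)² = 1.13097 m².
F = p·A = 62.421 × 1.13097 = 70.5963 kN.

F ≈ 71 kN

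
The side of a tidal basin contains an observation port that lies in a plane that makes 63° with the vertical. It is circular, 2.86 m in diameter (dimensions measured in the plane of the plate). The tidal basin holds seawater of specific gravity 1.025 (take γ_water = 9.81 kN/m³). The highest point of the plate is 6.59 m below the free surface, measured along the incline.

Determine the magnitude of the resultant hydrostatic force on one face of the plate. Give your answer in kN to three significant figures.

F ≈ 235 kN

γ = 1.025 × 9.81 = 10.05525 kN/m³.
The plate makes 63° with the vertical, i.e. θ = 90° − 63° = 27° to the horizontal. Measuring y along the incline from the free-surface line, vertical depth h = y·sinθ with sinθ = 0.453990.
The centroid is at the centre, 1.43 m below the top of the plate, so y_c = 6.59 + 1.43 = 8.02 m and h_c = 8.02 × 0.453990 = 3.641 m.
A = π(1.43)² = 6.42424 m².
Resultant F = γ·h_c·A = 10.05525 × 3.641 × 6.42424 = 235.199 kN.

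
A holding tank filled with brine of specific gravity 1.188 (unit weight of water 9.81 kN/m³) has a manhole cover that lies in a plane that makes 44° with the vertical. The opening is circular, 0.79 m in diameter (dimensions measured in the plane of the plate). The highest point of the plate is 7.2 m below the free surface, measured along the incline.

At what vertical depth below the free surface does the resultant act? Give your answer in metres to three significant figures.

γ = 1.188 × 9.81 = 11.65428 kN/m³.
The plate makes 44° with the vertical, i.e. θ = 90° − 44° = 46° to the horizontal. Measuring y along the incline from the free-surface line, vertical depth h = y·sinθ with sinθ = 0.719340.
The centroid is at the centre, 0.395 m below the top of the plate, so y_c = 7.2 + 0.395 = 7.595 m and h_c = 7.595 × 0.719340 = 5.46339 m.
A = π(0.395)² = 0.490167 m².
Resultant F = γ·h_c·A = 11.65428 × 5.46339 × 0.490167 = 31.2099 kN.
I_c = πr⁴/4 = π × 0.395⁴/4 = 0.0191196 m⁴.
Centre of pressure: y_p = y_c + I_c/(y_c·A) = 7.595 + 0.0191196/(7.595 × 0.490167) = 7.595 + 0.00513579 = 7.60014 m along the plane.
Vertically, h_p = y_p·sinθ = 7.60014 × 0.719340 = 5.46708 m.

h_p = 5.47 m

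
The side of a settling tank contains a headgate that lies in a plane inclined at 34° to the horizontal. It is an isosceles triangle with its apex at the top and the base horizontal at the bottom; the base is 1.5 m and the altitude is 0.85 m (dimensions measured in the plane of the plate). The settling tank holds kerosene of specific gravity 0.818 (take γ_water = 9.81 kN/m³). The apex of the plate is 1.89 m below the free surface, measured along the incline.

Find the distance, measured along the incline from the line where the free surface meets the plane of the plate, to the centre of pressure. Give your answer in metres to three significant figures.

γ = 0.818 × 9.81 = 8.02458 kN/m³.
Let θ = 34° be the plate's angle to the horizontal; measure y along the incline from where the plane meets the free surface. Vertical depth h = y·sinθ with sinθ = 0.559193.
With the apex up, the centroid sits 2h/3 = 2 × 0.85/3 = 0.566667 m below the apex, so y_c = 1.89 + 0.566667 = 2.45667 m and h_c = 2.45667 × 0.559193 = 1.37375 m.
A = ½ × 1.5 × 0.85 = 0.6375 m².
Resultant F = γ·h_c·A = 8.02458 × 1.37375 × 0.6375 = 7.02765 kN.
I_c = b·h³/36 = 1.5 × 0.85³/36 = 0.0255885 m⁴.
Centre of pressure: y_p = y_c + I_c/(y_c·A) = 2.45667 + 0.0255885/(2.45667 × 0.6375) = 2.45667 + 0.0163387 = 2.47301 m along the plane.

y_p = 2.47 m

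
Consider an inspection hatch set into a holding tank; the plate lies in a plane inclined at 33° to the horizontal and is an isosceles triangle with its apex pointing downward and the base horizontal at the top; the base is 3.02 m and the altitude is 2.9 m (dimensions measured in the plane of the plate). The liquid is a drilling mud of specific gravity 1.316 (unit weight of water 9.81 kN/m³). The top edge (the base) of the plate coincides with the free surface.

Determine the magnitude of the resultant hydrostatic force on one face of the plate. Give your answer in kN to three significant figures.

F ≈ 29.8 kN

γ = 1.316 × 9.81 = 12.90996 kN/m³.
Let θ = 33° be the plate's angle to the horizontal; measure y along the incline from where the plane meets the free surface. Vertical depth h = y·sinθ with sinθ = 0.544639.
With the apex down, the centroid sits h/3 = 2.9/3 = 0.966667 m below the base (the top edge), so y_c = 0.966667 m and h_c = 0.966667 × 0.544639 = 0.526485 m.
A = ½ × 3.02 × 2.9 = 4.379 m².
Resultant F = γ·h_c·A = 12.90996 × 0.526485 × 4.379 = 29.7636 kN.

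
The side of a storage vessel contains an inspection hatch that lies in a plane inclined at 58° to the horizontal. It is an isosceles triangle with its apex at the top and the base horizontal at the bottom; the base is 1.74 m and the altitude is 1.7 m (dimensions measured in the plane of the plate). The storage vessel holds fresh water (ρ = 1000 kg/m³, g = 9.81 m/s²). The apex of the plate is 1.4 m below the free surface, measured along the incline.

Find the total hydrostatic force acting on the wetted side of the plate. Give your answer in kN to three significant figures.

F ≈ 31.2 kN

γ = ρg = 1000 × 9.81 = 9810 N/m³ = 9.81 kN/m³.
Let θ = 58° be the plate's angle to the horizontal; measure y along the incline from where the plane meets the free surface. Vertical depth h = y·sinθ with sinθ = 0.848048.
With the apex up, the centroid sits 2h/3 = 2 × 1.7/3 = 1.13333 m below the apex, so y_c = 1.4 + 1.13333 = 2.53333 m and h_c = 2.53333 × 0.848048 = 2.14839 m.
A = ½ × 1.74 × 1.7 = 1.479 m².
Resultant F = γ·h_c·A = 9.81 × 2.14839 × 1.479 = 31.171 kN.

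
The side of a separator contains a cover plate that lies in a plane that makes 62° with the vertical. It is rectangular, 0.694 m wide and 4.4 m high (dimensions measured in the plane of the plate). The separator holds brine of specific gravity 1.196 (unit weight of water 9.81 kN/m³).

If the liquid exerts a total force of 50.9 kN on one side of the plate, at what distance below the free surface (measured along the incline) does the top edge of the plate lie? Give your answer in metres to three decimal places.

γ = 1.196 × 9.81 = 11.73276 kN/m³.
A = 0.694 × 4.4 = 3.0536 m².
From F = γ·h_c·A, the centroid depth is h_c = 50.9/(11.73276 × 3.0536) = 1.42071 m.
The plate makes 62° with the vertical, i.e. θ = 90° − 62° = 28° to the horizontal. Measuring y along the incline from the free-surface line, vertical depth h = y·sinθ with sinθ = 0.469472.
Along the incline, y_c = h_c/sinθ = 1.42071/0.469472 = 3.02619 m.
The centroid lies 4.4/2 = 2.2 m below the top edge, so the top edge sits at y_top = 3.02619 − 2.2 = 0.82619 m along the incline.

y_top ≈ 0.826 m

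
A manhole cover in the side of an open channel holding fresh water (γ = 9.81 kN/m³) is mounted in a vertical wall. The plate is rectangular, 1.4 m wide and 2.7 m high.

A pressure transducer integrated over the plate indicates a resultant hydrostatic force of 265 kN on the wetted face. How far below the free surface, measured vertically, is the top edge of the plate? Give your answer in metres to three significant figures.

d_top ≈ 5.80 m

γ = 9.81 kN/m³.
A = 1.4 × 2.7 = 3.78 m².
From F = γ·h_c·A, the centroid depth is h_c = 265/(9.81 × 3.78) = 7.14636 m.
The centroid lies 2.7/2 = 1.35 m below the top edge, so the top edge sits at h_top = 7.14636 − 1.35 = 5.79636 m below the surface.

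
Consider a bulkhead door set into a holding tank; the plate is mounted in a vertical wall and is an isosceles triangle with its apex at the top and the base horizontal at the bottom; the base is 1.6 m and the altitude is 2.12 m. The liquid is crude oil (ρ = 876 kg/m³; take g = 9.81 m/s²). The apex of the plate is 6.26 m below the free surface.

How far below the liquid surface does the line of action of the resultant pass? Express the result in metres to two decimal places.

h_p = 7.71 m

γ = ρg = 876 × 9.81 / 1000 = 8.59356 kN/m³.
With the apex up, the centroid sits 2h/3 = 2 × 2.12/3 = 1.41333 m below the apex, so the centroid depth is h_c = 6.26 + 1.41333 = 7.67333 m.
A = ½ × 1.6 × 2.12 = 1.696 m².
Resultant F = γ·h_c·A = 8.59356 × 7.67333 × 1.696 = 111.836 kN.
I_c = b·h³/36 = 1.6 × 2.12³/36 = 0.423472 m⁴.
Centre of pressure: y_p = y_c + I_c/(y_c·A) = 7.67333 + 0.423472/(7.67333 × 1.696) = 7.67333 + 0.0325398 = 7.70587 m along the plane.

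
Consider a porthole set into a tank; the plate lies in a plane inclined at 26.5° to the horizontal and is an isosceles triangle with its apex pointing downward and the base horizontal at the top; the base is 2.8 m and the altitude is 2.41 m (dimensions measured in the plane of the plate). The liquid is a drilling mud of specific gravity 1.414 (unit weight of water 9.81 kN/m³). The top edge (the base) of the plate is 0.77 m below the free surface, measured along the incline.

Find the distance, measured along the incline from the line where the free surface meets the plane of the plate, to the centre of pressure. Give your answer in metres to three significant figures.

γ = 1.414 × 9.81 = 13.87134 kN/m³.
Let θ = 26.5° be the plate's angle to the horizontal; measure y along the incline from where the plane meets the free surface. Vertical depth h = y·sinθ with sinθ = 0.446198.
With the apex down, the centroid sits h/3 = 2.41/3 = 0.803333 m below the base (the top edge), so y_c = 0.77 + 0.803333 = 1.57333 m and h_c = 1.57333 × 0.446198 = 0.702017 m.
A = ½ × 2.8 × 2.41 = 3.374 m².
Resultant F = γ·h_c·A = 13.87134 × 0.702017 × 3.374 = 32.8557 kN.
I_c = b·h³/36 = 2.8 × 2.41³/36 = 1.0887 m⁴.
Centre of pressure: y_p = y_c + I_c/(y_c·A) = 1.57333 + 1.0887/(1.57333 × 3.374) = 1.57333 + 0.205089 = 1.77842 m along the plane.

y_p = 1.78 m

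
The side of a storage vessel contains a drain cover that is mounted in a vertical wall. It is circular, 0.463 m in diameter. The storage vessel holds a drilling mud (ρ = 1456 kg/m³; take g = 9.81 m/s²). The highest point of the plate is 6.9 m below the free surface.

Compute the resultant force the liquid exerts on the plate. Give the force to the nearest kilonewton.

γ = ρg = 1456 × 9.81 / 1000 = 14.28336 kN/m³.
The centroid is at the centre, 0.2315 m below the top of the plate, so the centroid depth is h_c = 6.9 + 0.2315 = 7.1315 m.
A = π(0.2315)² = 0.168365 m².
Resultant F = γ·h_c·A = 14.28336 × 7.1315 × 0.168365 = 17.15 kN.

F ≈ 17 kN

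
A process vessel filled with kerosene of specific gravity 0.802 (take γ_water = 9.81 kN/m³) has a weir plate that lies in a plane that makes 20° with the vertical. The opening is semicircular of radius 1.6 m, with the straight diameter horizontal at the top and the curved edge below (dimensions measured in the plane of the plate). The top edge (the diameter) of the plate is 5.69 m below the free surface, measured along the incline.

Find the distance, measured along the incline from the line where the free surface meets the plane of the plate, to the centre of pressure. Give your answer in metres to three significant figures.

γ = 0.802 × 9.81 = 7.86762 kN/m³.
The plate makes 20° with the vertical, i.e. θ = 90° − 20° = 70° to the horizontal. Measuring y along the incline from the free-surface line, vertical depth h = y·sinθ with sinθ = 0.939693.
The centroid of a semicircle lies 4r/(3π) = 0.679061 m from the diameter, here below the top edge, so y_c = 5.69 + 0.679061 = 6.36906 m and h_c = 6.36906 × 0.939693 = 5.98496 m.
A = πr²/2 = π × 1.6²/2 = 4.02124 m².
Resultant F = γ·h_c·A = 7.86762 × 5.98496 × 4.02124 = 189.35 kN.
I_c = (π/8 − 8/(9π))·r⁴ = 0.109757 × 1.6⁴ = 0.719303 m⁴.
Centre of pressure: y_p = y_c + I_c/(y_c·A) = 6.36906 + 0.719303/(6.36906 × 4.02124) = 6.36906 + 0.0280851 = 6.39715 m along the plane.

y_p = 6.40 m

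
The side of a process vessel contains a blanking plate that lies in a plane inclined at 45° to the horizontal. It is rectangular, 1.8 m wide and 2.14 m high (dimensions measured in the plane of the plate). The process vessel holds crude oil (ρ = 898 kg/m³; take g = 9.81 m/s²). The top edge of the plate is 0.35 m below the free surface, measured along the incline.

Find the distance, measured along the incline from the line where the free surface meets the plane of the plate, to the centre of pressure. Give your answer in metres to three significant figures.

y_p = 1.69 m

γ = ρg = 898 × 9.81 / 1000 = 8.80938 kN/m³.
Let θ = 45° be the plate's angle to the horizontal; measure y along the incline from where the plane meets the free surface. Vertical depth h = y·sinθ with sinθ = 0.707107.
The centroid lies 2.14/2 = 1.07 m below the top edge, so y_c = 0.35 + 1.07 = 1.42 m and h_c = 1.42 × 0.707107 = 1.00409 m.
A = 1.8 × 2.14 = 3.852 m².
Resultant F = γ·h_c·A = 8.80938 × 1.00409 × 3.852 = 34.0725 kN.
I_c = b·h³/12 = 1.8 × 2.14³/12 = 1.47005 m⁴.
Centre of pressure: y_p = y_c + I_c/(y_c·A) = 1.42 + 1.47005/(1.42 × 3.852) = 1.42 + 0.268756 = 1.68876 m along the plane.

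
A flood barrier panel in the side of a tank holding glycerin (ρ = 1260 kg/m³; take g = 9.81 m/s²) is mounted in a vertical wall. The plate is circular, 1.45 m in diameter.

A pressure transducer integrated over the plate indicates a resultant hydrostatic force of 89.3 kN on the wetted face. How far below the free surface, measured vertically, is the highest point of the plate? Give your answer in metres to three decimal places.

γ = ρg = 1260 × 9.81 / 1000 = 12.3606 kN/m³.
A = π(0.725)² = 1.6513 m².
From F = γ·h_c·A, the centroid depth is h_c = 89.3/(12.3606 × 1.6513) = 4.37508 m.
The centroid is at the centre, 0.725 m below the top of the plate, so the highest point sits at h_top = 4.37508 − 0.725 = 3.65008 m below the surface.

d_top ≈ 3.650 m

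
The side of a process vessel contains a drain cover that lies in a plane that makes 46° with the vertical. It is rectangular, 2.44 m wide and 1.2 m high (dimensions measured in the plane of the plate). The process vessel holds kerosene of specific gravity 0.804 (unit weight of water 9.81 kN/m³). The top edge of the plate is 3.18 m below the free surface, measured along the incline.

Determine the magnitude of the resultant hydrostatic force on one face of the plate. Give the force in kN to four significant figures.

F ≈ 60.64 kN

γ = 0.804 × 9.81 = 7.88724 kN/m³.
The plate makes 46° with the vertical, i.e. θ = 90° − 46° = 44° to the horizontal. Measuring y along the incline from the free-surface line, vertical depth h = y·sinθ with sinθ = 0.694658.
The centroid lies 1.2/2 = 0.6 m below the top edge, so y_c = 3.18 + 0.6 = 3.78 m and h_c = 3.78 × 0.694658 = 2.62581 m.
A = 2.44 × 1.2 = 2.928 m².
Resultant F = γ·h_c·A = 7.88724 × 2.62581 × 2.928 = 60.64 kN.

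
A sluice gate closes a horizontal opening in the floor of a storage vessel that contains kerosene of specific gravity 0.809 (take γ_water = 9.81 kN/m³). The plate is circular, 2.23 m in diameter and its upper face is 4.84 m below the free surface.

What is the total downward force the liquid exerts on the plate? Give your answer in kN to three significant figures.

F ≈ 150 kN

γ = 0.809 × 9.81 = 7.93629 kN/m³.
The plate is horizontal, so pressure is uniform at p = γ·h = 7.93629 × 4.84 = 38.4116 kN/m².
A = π(1.115)² = 3.90571 m².
F = p·A = 38.4116 × 3.90571 = 150.025 kN.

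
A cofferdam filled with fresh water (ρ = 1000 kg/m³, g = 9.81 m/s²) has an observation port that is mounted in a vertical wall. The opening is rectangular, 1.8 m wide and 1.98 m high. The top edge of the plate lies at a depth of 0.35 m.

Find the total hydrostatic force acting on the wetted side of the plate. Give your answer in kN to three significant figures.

F ≈ 46.9 kN

γ = ρg = 1000 × 9.81 = 9810 N/m³ = 9.81 kN/m³.
The centroid lies 1.98/2 = 0.99 m below the top edge, so the centroid depth is h_c = 0.35 + 0.99 = 1.34 m.
A = 1.8 × 1.98 = 3.564 m².
Resultant F = γ·h_c·A = 9.81 × 1.34 × 3.564 = 46.8502 kN.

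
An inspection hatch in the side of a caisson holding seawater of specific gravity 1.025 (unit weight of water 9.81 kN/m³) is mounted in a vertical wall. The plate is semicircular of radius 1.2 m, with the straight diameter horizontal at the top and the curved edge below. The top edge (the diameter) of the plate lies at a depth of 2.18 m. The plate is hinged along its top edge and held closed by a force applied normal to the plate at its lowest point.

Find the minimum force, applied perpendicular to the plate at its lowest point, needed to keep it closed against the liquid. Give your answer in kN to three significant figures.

P ≈ 27.9 kN

γ = 1.025 × 9.81 = 10.05525 kN/m³.
The centroid of a semicircle lies 4r/(3π) = 0.509296 m from the diameter, here below the top edge, so the centroid depth is h_c = 2.18 + 0.509296 = 2.6893 m.
A = πr²/2 = π × 1.2²/2 = 2.26195 m².
Resultant F = γ·h_c·A = 10.05525 × 2.6893 × 2.26195 = 61.1667 kN.
I_c = (π/8 − 8/(9π))·r⁴ = 0.109757 × 1.2⁴ = 0.227592 m⁴.
Centre of pressure: y_p = y_c + I_c/(y_c·A) = 2.6893 + 0.227592/(2.6893 × 2.26195) = 2.6893 + 0.0374141 = 2.72671 m along the plane.
The resultant acts 0.509296 + 0.0374141 = 0.54671 m (along the plate) below the hinge at the top edge, so the moment about the hinge is M = F × 0.54671 = 61.1667 × 0.54671 = 33.4404 kN·m.
A normal force at the bottom, 1.2 m from the hinge, must supply this moment: P = 33.4404/1.2 = 27.867 kN.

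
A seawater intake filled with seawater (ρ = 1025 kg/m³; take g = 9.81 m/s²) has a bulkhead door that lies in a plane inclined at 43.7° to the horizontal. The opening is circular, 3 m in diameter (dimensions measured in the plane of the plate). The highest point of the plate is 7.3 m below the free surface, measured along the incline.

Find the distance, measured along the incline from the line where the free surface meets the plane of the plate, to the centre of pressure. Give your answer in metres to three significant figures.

γ = ρg = 1025 × 9.81 / 1000 = 10.05525 kN/m³.
Let θ = 43.7° be the plate's angle to the horizontal; measure y along the incline from where the plane meets the free surface. Vertical depth h = y·sinθ with sinθ = 0.690882.
The centroid is at the centre, 1.5 m below the top of the plate, so y_c = 7.3 + 1.5 = 8.8 m and h_c = 8.8 × 0.690882 = 6.07976 m.
A = π(1.5)² = 7.06858 m².
Resultant F = γ·h_c·A = 10.05525 × 6.07976 × 7.06858 = 432.127 kN.
I_c = πr⁴/4 = π × 1.5⁴/4 = 3.97608 m⁴.
Centre of pressure: y_p = y_c + I_c/(y_c·A) = 8.8 + 3.97608/(8.8 × 7.06858) = 8.8 + 0.0639205 = 8.86392 m along the plane.

y_p = 8.86 m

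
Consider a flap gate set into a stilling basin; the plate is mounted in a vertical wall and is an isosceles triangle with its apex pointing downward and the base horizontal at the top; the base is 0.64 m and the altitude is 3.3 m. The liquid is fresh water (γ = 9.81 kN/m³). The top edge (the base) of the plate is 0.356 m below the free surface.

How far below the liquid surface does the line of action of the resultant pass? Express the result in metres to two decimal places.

γ = 9.81 kN/m³.
With the apex down, the centroid sits h/3 = 3.3/3 = 1.1 m below the base (the top edge), so the centroid depth is h_c = 0.356 + 1.1 = 1.456 m.
A = ½ × 0.64 × 3.3 = 1.056 m².
Resultant F = γ·h_c·A = 9.81 × 1.456 × 1.056 = 15.0832 kN.
I_c = b·h³/36 = 0.64 × 3.3³/36 = 0.63888 m⁴.
Centre of pressure: y_p = y_c + I_c/(y_c·A) = 1.456 + 0.63888/(1.456 × 1.056) = 1.456 + 0.415522 = 1.87152 m along the plane.

h_p = 1.87 m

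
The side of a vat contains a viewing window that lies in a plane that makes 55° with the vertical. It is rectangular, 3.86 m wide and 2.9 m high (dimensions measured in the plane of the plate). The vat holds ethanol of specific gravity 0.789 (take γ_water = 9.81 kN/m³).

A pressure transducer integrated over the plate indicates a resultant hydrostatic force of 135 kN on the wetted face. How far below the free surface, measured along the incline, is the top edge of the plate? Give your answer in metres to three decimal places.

y_top ≈ 1.267 m

γ = 0.789 × 9.81 = 7.74009 kN/m³.
A = 3.86 × 2.9 = 11.194 m².
From F = γ·h_c·A, the centroid depth is h_c = 135/(7.74009 × 11.194) = 1.55813 m.
The plate makes 55° with the vertical, i.e. θ = 90° − 55° = 35° to the horizontal. Measuring y along the incline from the free-surface line, vertical depth h = y·sinθ with sinθ = 0.573576.
Along the incline, y_c = h_c/sinθ = 1.55813/0.573576 = 2.71652 m.
The centroid lies 2.9/2 = 1.45 m below the top edge, so the top edge sits at y_top = 2.71652 − 1.45 = 1.26652 m along the incline.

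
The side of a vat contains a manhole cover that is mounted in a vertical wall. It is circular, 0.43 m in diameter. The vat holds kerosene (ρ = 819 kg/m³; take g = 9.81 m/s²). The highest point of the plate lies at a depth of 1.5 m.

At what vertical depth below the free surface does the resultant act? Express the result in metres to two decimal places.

h_p = 1.72 m

γ = ρg = 819 × 9.81 / 1000 = 8.03439 kN/m³.
The centroid is at the centre, 0.215 m below the top of the plate, so the centroid depth is h_c = 1.5 + 0.215 = 1.715 m.
A = π(0.215)² = 0.14522 m².
Resultant F = γ·h_c·A = 8.03439 × 1.715 × 0.14522 = 2.00098 kN.
I_c = πr⁴/4 = π × 0.215⁴/4 = 0.0016782 m⁴.
Centre of pressure: y_p = y_c + I_c/(y_c·A) = 1.715 + 0.0016782/(1.715 × 0.14522) = 1.715 + 0.00673834 = 1.72174 m along the plane.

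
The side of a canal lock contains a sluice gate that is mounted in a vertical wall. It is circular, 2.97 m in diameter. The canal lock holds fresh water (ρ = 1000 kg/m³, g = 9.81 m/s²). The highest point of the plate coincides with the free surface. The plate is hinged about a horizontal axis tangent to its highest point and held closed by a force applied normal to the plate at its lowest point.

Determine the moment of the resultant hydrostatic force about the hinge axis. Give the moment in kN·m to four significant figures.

γ = ρg = 1000 × 9.81 = 9810 N/m³ = 9.81 kN/m³.
The centroid is at the centre, 1.485 m below the top of the plate, so the centroid depth is h_c = 1.485 m.
A = π(1.485)² = 6.92792 m².
Resultant F = γ·h_c·A = 9.81 × 1.485 × 6.92792 = 100.925 kN.
I_c = πr⁴/4 = π × 1.485⁴/4 = 3.8194 m⁴.
Centre of pressure: y_p = y_c + I_c/(y_c·A) = 1.485 + 3.8194/(1.485 × 6.92792) = 1.485 + 0.371249 = 1.85625 m along the plane.
The resultant acts 1.485 + 0.371249 = 1.85625 m (along the plate) below the hinge at the top edge, so the moment about the hinge is M = F × 1.85625 = 100.925 × 1.85625 = 187.342 kN·m.

M ≈ 187.3 kN·m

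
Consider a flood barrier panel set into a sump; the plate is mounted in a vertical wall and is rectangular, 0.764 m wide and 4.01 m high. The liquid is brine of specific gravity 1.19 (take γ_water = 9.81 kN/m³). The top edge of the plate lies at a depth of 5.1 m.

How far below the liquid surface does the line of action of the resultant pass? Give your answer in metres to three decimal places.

h_p = 7.294 m

γ = 1.19 × 9.81 = 11.6739 kN/m³.
The centroid lies 4.01/2 = 2.005 m below the top edge, so the centroid depth is h_c = 5.1 + 2.005 = 7.105 m.
A = 0.764 × 4.01 = 3.06364 m².
Resultant F = γ·h_c·A = 11.6739 × 7.105 × 3.06364 = 254.108 kN.
I_c = b·h³/12 = 0.764 × 4.01³/12 = 4.1053 m⁴.
Centre of pressure: y_p = y_c + I_c/(y_c·A) = 7.105 + 4.1053/(7.105 × 3.06364) = 7.105 + 0.188601 = 7.2936 m along the plane.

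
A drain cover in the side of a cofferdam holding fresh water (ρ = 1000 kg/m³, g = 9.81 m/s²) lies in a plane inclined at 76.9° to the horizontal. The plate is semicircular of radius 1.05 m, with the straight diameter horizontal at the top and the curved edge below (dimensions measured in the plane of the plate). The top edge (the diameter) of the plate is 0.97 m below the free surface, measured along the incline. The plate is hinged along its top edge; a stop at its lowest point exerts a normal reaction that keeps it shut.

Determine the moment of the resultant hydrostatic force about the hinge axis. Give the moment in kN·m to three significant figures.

γ = ρg = 1000 × 9.81 = 9810 N/m³ = 9.81 kN/m³.
Let θ = 76.9° be the plate's angle to the horizontal; measure y along the incline from where the plane meets the free surface. Vertical depth h = y·sinθ with sinθ = 0.973976.
The centroid of a semicircle lies 4r/(3π) = 0.445634 m from the diameter, here below the top edge, so y_c = 0.97 + 0.445634 = 1.41563 m and h_c = 1.41563 × 0.973976 = 1.37879 m.
A = πr²/2 = π × 1.05²/2 = 1.7318 m².
Resultant F = γ·h_c·A = 9.81 × 1.37879 × 1.7318 = 23.4242 kN.
I_c = (π/8 − 8/(9π))·r⁴ = 0.109757 × 1.05⁴ = 0.13341 m⁴.
Centre of pressure: y_p = y_c + I_c/(y_c·A) = 1.41563 + 0.13341/(1.41563 × 1.7318) = 1.41563 + 0.0544178 = 1.47005 m along the plane.
The resultant acts 0.445634 + 0.0544178 = 0.500052 m (along the plate) below the hinge at the top edge, so the moment about the hinge is M = F × 0.500052 = 23.4242 × 0.500052 = 11.7133 kN·m.

M ≈ 11.7 kN·m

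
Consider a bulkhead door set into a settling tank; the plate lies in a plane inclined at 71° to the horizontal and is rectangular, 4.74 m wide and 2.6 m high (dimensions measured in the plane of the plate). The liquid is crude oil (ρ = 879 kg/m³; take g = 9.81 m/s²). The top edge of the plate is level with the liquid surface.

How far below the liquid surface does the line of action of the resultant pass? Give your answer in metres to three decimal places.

h_p = 1.639 m

γ = ρg = 879 × 9.81 / 1000 = 8.62299 kN/m³.
Let θ = 71° be the plate's angle to the horizontal; measure y along the incline from where the plane meets the free surface. Vertical depth h = y·sinθ with sinθ = 0.945519.
The centroid lies 2.6/2 = 1.3 m below the top edge, so y_c = 1.3 m and h_c = 1.3 × 0.945519 = 1.22917 m.
A = 4.74 × 2.6 = 12.324 m².
Resultant F = γ·h_c·A = 8.62299 × 1.22917 × 12.324 = 130.624 kN.
I_c = b·h³/12 = 4.74 × 2.6³/12 = 6.94252 m⁴.
Centre of pressure: y_p = y_c + I_c/(y_c·A) = 1.3 + 6.94252/(1.3 × 12.324) = 1.3 + 0.433333 = 1.73333 m along the plane.
Vertically, h_p = y_p·sinθ = 1.73333 × 0.945519 = 1.6389 m.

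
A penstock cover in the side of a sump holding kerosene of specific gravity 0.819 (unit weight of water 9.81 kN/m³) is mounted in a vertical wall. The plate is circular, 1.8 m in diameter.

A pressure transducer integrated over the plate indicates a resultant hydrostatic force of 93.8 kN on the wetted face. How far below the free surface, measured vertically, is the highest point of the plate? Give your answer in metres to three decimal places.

d_top ≈ 3.688 m

γ = 0.819 × 9.81 = 8.03439 kN/m³.
A = π(0.9)² = 2.54469 m².
From F = γ·h_c·A, the centroid depth is h_c = 93.8/(8.03439 × 2.54469) = 4.58791 m.
The centroid is at the centre, 0.9 m below the top of the plate, so the highest point sits at h_top = 4.58791 − 0.9 = 3.68791 m below the surface.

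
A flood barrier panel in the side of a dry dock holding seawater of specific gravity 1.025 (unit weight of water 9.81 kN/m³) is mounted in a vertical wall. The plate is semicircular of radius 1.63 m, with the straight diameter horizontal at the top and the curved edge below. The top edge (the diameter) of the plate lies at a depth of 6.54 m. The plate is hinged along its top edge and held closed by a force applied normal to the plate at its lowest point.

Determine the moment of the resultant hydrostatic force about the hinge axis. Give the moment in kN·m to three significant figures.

γ = 1.025 × 9.81 = 10.05525 kN/m³.
The centroid of a semicircle lies 4r/(3π) = 0.691793 m from the diameter, here below the top edge, so the centroid depth is h_c = 6.54 + 0.691793 = 7.23179 m.
A = πr²/2 = π × 1.63²/2 = 4.17345 m².
Resultant F = γ·h_c·A = 10.05525 × 7.23179 × 4.17345 = 303.483 kN.
I_c = (π/8 − 8/(9π))·r⁴ = 0.109757 × 1.63⁴ = 0.774788 m⁴.
Centre of pressure: y_p = y_c + I_c/(y_c·A) = 7.23179 + 0.774788/(7.23179 × 4.17345) = 7.23179 + 0.0256709 = 7.25746 m along the plane.
The resultant acts 0.691793 + 0.0256709 = 0.717464 m (along the plate) below the hinge at the top edge, so the moment about the hinge is M = F × 0.717464 = 303.483 × 0.717464 = 217.738 kN·m.

M ≈ 218 kN·m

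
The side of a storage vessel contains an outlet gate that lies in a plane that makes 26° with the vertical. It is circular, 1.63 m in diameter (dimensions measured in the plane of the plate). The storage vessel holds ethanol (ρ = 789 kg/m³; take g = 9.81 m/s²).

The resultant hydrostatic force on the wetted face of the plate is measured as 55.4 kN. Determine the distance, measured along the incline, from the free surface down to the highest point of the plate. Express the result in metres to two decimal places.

y_top ≈ 3.00 m

γ = ρg = 789 × 9.81 / 1000 = 7.74009 kN/m³.
A = π(0.815)² = 2.08672 m².
From F = γ·h_c·A, the centroid depth is h_c = 55.4/(7.74009 × 2.08672) = 3.43004 m.
The plate makes 26° with the vertical, i.e. θ = 90° − 26° = 64° to the horizontal. Measuring y along the incline from the free-surface line, vertical depth h = y·sinθ with sinθ = 0.898794.
Along the incline, y_c = h_c/sinθ = 3.43004/0.898794 = 3.81627 m.
The centroid is at the centre, 0.815 m below the top of the plate, so the highest point sits at y_top = 3.81627 − 0.815 = 3.00127 m along the incline.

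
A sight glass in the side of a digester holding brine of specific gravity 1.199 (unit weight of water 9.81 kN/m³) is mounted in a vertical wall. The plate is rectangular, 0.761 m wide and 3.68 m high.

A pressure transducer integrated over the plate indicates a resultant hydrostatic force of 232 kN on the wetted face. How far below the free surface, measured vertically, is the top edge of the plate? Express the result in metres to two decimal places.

γ = 1.199 × 9.81 = 11.76219 kN/m³.
A = 0.761 × 3.68 = 2.80048 m².
From F = γ·h_c·A, the centroid depth is h_c = 232/(11.76219 × 2.80048) = 7.04316 m.
The centroid lies 3.68/2 = 1.84 m below the top edge, so the top edge sits at h_top = 7.04316 − 1.84 = 5.20316 m below the surface.

d_top ≈ 5.20 m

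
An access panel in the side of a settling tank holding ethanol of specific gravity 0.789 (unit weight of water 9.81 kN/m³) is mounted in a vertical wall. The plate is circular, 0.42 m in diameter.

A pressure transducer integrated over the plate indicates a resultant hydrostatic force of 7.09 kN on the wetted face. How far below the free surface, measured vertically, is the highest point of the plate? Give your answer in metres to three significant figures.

d_top ≈ 6.40 m

γ = 0.789 × 9.81 = 7.74009 kN/m³.
A = π(0.21)² = 0.138544 m².
From F = γ·h_c·A, the centroid depth is h_c = 7.09/(7.74009 × 0.138544) = 6.61169 m.
The centroid is at the centre, 0.21 m below the top of the plate, so the highest point sits at h_top = 6.61169 − 0.21 = 6.40169 m below the surface.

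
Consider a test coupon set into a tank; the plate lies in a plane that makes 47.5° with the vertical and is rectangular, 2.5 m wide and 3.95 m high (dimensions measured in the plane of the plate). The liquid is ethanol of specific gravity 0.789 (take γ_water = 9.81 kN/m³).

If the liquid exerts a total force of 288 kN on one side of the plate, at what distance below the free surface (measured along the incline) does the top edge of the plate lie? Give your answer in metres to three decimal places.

γ = 0.789 × 9.81 = 7.74009 kN/m³.
A = 2.5 × 3.95 = 9.875 m².
From F = γ·h_c·A, the centroid depth is h_c = 288/(7.74009 × 9.875) = 3.76799 m.
The plate makes 47.5° with the vertical, i.e. θ = 90° − 47.5° = 42.5° to the horizontal. Measuring y along the incline from the free-surface line, vertical depth h = y·sinθ with sinθ = 0.675590.
Along the incline, y_c = h_c/sinθ = 3.76799/0.675590 = 5.57733 m.
The centroid lies 3.95/2 = 1.975 m below the top edge, so the top edge sits at y_top = 5.57733 − 1.975 = 3.60233 m along the incline.

y_top ≈ 3.602 m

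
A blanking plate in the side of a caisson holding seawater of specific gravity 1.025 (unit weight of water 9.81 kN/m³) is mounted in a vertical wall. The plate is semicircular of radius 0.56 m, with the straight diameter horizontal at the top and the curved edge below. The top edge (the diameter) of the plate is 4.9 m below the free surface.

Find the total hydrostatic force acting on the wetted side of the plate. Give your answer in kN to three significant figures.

γ = 1.025 × 9.81 = 10.05525 kN/m³.
The centroid of a semicircle lies 4r/(3π) = 0.237671 m from the diameter, here below the top edge, so the centroid depth is h_c = 4.9 + 0.237671 = 5.13767 m.
A = πr²/2 = π × 0.56²/2 = 0.492602 m².
Resultant F = γ·h_c·A = 10.05525 × 5.13767 × 0.492602 = 25.4481 kN.

F ≈ 25.4 kN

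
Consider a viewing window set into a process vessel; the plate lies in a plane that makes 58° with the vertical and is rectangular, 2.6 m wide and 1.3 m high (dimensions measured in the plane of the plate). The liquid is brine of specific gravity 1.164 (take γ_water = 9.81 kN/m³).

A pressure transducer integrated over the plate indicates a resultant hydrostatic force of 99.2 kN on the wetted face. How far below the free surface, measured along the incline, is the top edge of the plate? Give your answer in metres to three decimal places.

y_top ≈ 4.200 m

γ = 1.164 × 9.81 = 11.41884 kN/m³.
A = 2.6 × 1.3 = 3.38 m².
From F = γ·h_c·A, the centroid depth is h_c = 99.2/(11.41884 × 3.38) = 2.57024 m.
The plate makes 58° with the vertical, i.e. θ = 90° − 58° = 32° to the horizontal. Measuring y along the incline from the free-surface line, vertical depth h = y·sinθ with sinθ = 0.529919.
Along the incline, y_c = h_c/sinθ = 2.57024/0.529919 = 4.85025 m.
The centroid lies 1.3/2 = 0.65 m below the top edge, so the top edge sits at y_top = 4.85025 − 0.65 = 4.20025 m along the incline.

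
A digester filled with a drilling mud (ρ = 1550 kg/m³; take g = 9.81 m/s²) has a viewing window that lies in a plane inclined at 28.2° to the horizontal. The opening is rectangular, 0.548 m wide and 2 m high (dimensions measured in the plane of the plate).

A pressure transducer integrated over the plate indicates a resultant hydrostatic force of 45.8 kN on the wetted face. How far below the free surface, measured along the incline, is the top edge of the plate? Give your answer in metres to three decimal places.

y_top ≈ 4.816 m

γ = ρg = 1550 × 9.81 / 1000 = 15.2055 kN/m³.
A = 0.548 × 2 = 1.096 m².
From F = γ·h_c·A, the centroid depth is h_c = 45.8/(15.2055 × 1.096) = 2.74824 m.
Let θ = 28.2° be the plate's angle to the horizontal; measure y along the incline from where the plane meets the free surface. Vertical depth h = y·sinθ with sinθ = 0.472551.
Along the incline, y_c = h_c/sinθ = 2.74824/0.472551 = 5.81575 m.
The centroid lies 2/2 = 1 m below the top edge, so the top edge sits at y_top = 5.81575 − 1 = 4.81575 m along the incline.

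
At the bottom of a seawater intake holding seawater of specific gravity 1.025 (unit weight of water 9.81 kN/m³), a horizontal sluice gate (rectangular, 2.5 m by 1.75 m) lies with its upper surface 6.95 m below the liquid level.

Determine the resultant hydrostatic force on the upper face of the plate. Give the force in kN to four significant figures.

γ = 1.025 × 9.81 = 10.05525 kN/m³.
The plate is horizontal, so pressure is uniform at p = γ·h = 10.05525 × 6.95 = 69.884 kN/m².
A = 2.5 × 1.75 = 4.375 m².
F = p·A = 69.884 × 4.375 = 305.743 kN.

F ≈ 305.7 kN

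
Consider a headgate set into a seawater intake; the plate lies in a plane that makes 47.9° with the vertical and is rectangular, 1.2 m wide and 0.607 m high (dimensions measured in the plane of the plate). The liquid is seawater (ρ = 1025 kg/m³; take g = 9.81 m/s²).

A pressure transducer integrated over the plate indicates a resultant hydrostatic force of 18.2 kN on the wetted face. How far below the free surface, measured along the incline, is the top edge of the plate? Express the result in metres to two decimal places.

y_top ≈ 3.40 m

γ = ρg = 1025 × 9.81 / 1000 = 10.05525 kN/m³.
A = 1.2 × 0.607 = 0.7284 m².
From F = γ·h_c·A, the centroid depth is h_c = 18.2/(10.05525 × 0.7284) = 2.4849 m.
The plate makes 47.9° with the vertical, i.e. θ = 90° − 47.9° = 42.1° to the horizontal. Measuring y along the incline from the free-surface line, vertical depth h = y·sinθ with sinθ = 0.670427.
Along the incline, y_c = h_c/sinθ = 2.4849/0.670427 = 3.70644 m.
The centroid lies 0.607/2 = 0.3035 m below the top edge, so the top edge sits at y_top = 3.70644 − 0.3035 = 3.40294 m along the incline.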